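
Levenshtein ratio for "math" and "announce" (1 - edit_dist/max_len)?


Word 1: "math" (length 4)
Word 2: "announce" (length 8)
One optimal edit sequence:
  1. insert 'a'  (+1)
  2. insert 'n'  (+1)
  3. insert 'n'  (+1)
  4. insert 'o'  (+1)
  5. substitute 'm' -> 'u'  (+1)
  6. substitute 'a' -> 'n'  (+1)
  7. substitute 't' -> 'c'  (+1)
  8. substitute 'h' -> 'e'  (+1)
Edit distance = 8
Max length = max(4, 8) = 8
Similarity = 1 - 8/8
= 0.0000


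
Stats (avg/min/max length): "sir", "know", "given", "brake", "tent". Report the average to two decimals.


Lengths: "sir"=3, "know"=4, "given"=5, "brake"=5, "tent"=4
Sum = 21, Count = 5
Average = 21/5 = 4.20
= avg=4.20, min=3, max=5


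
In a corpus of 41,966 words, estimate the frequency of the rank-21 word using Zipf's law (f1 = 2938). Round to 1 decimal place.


Zipf's law: f(r) = f(1) / r
f(1) = 2938
f(21) = 2938 / 21
= 139.9 occurrences


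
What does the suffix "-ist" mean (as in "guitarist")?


Suffix: -ist
As in: guitarist -> guitar + -ist
Meaning = one who practices


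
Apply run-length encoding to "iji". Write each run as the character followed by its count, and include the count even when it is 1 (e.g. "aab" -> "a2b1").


String: "iji"
Scanning for consecutive runs:
  'i' x 1
  'j' x 1
  'i' x 1
RLE = "i1j1i1"


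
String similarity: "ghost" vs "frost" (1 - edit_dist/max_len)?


Word 1: "ghost" (length 5)
Word 2: "frost" (length 5)
One optimal edit sequence:
  1. substitute 'g' -> 'f'  (+1)
  2. substitute 'h' -> 'r'  (+1)
  3. keep 'o'
  4. keep 's'
  5. keep 't'
Edit distance = 2
Max length = max(5, 5) = 5
Similarity = 1 - 2/5
= 0.6000


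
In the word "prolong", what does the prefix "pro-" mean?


Prefix: pro-
As in: prolong -> pro- + long
Meaning = forward / in favor of


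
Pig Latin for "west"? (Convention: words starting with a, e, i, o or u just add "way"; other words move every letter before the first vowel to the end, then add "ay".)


Word: "west"
Starts with consonant(s) → move to end, add 'ay'
Consonant cluster: "w"
Pig Latin = "estway"


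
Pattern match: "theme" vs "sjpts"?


Pattern of "theme": [0, 1, 2, 3, 2]
Pattern of "sjpts": [0, 1, 2, 3, 0]
Patterns do not match
Same pattern = No


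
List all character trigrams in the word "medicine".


Word: "medicine" (length 8)
Number of trigrams = 8 - 3 + 1 = 6
  Position 0: "med"
  Position 1: "edi"
  Position 2: "dic"
  Position 3: "ici"
  Position 4: "cin"
  Position 5: "ine"
Trigrams = "med", "edi", "dic", "ici", "cin", "ine"


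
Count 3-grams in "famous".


Word: "famous" (length 6)
Number of 3-grams = length - 3 + 1 = 6 - 3 + 1
= 4


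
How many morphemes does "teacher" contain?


Word: "teacher"
Morphemes: teach | -er
Each morpheme carries meaning
= 2 morphemes


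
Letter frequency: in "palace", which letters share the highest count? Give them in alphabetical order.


Word: "palace"
Letter counts:
  'a': 2
  'c': 1
  'e': 1
  'l': 1
  'p': 1
Maximum count = 2
Most frequent = 'a' (2 times each)


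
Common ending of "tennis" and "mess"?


Word 1: "tennis"
Word 2: "mess"
Comparing from end:
  Pos -1: 's' == 's'
  Pos -2: 'i' != 's' (stop)
LCS = "s" (length 1)


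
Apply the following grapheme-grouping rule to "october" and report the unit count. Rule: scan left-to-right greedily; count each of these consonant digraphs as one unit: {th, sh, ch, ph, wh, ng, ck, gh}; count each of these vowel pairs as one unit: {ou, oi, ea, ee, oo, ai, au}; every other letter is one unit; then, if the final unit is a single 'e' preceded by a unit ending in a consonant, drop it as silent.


Word: "october" (7 letters)
Left-to-right scan:
  (1) 'o' (letter)
  (2) 'c' (letter)
  (3) 't' (letter)
  (4) 'o' (letter)
  (5) 'b' (letter)
  (6) 'e' (letter)
  (7) 'r' (letter)
Units from scan: 7
Sound units = 7 units


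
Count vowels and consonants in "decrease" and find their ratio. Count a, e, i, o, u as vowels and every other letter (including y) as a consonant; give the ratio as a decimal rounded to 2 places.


Word: "decrease"
Vowels (a,e,i,o,u): 4
Consonants: 4
Ratio = 4/4
= 1.00


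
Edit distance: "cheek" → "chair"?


Word 1: "cheek" (length 5)
Word 2: "chair" (length 5)
One optimal edit sequence (insert/delete/substitute each cost 1):
  1. keep 'c'
  2. keep 'h'
  3. substitute 'e' -> 'a'  (+1)
  4. substitute 'e' -> 'i'  (+1)
  5. substitute 'k' -> 'r'  (+1)
Total edit operations: 3
Edit distance = 3


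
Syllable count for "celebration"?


Word: "celebration"
Syllable breakdown: cel | e | bra | tion
Counting: 4 parts
= 4 syllables


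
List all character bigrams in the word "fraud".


Word: "fraud" (length 5)
Number of bigrams = 5 - 2 + 1 = 4
  Position 0: "fr"
  Position 1: "ra"
  Position 2: "au"
  Position 3: "ud"
Bigrams = "fr", "ra", "au", "ud"


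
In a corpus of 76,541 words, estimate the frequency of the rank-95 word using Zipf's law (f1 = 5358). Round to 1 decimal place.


Zipf's law: f(r) = f(1) / r
f(1) = 5358
f(95) = 5358 / 95
= 56.4 occurrences


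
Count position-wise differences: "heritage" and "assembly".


Comparing character by character (same length = 8):
  Pos 0: 'h' vs 'a' !=
  Pos 1: 'e' vs 's' !=
  Pos 2: 'r' vs 's' !=
  Pos 3: 'i' vs 'e' !=
  Pos 4: 't' vs 'm' !=
  Pos 5: 'a' vs 'b' !=
  Pos 6: 'g' vs 'l' !=
  Pos 7: 'e' vs 'y' !=
Hamming distance = 8


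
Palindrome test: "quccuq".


Word: "quccuq"
Reversed: "quccuq"
Forward == Backward? quccuq == quccuq
Palindrome = Yes


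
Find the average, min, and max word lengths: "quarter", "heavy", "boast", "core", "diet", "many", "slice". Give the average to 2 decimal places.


Lengths: "quarter"=7, "heavy"=5, "boast"=5, "core"=4, "diet"=4, "many"=4, "slice"=5
Sum = 34, Count = 7
Average = 34/7 = 4.86
= avg=4.86, min=4, max=7


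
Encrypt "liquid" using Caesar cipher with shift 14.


Word: "liquid"
Shift: 14
Each letter → (letter + shift) mod 26:
  'l' (11) + 14 = 25 → 'z'
  'i' (8) + 14 = 22 → 'w'
  'q' (16) + 14 = 4 → 'e'
  'u' (20) + 14 = 8 → 'i'
  'i' (8) + 14 = 22 → 'w'
  'd' (3) + 14 = 17 → 'r'
Result = "zweiwr"


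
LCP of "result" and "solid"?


Word 1: "result"
Word 2: "solid"
Comparing from start:
  Pos 0: 'r' != 's' (stop)
LCP = "" (length 0)


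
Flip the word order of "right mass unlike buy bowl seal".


Original: "right mass unlike buy bowl seal"
Words (1..n): right | mass | unlike | buy | bowl | seal
Reversed (n..1): seal | bowl | buy | unlike | mass | right
Result = "seal bowl buy unlike mass right"


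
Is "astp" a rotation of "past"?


Word: "past", Candidate: "astp"
Method: check if candidate is substring of word+word
"pastpast" contains "astp"? Yes
Is rotation = Yes


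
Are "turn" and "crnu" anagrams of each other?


Word 1: "turn" → sorted: nrtu
Word 2: "crnu" → sorted: cnru
Same letters? nrtu != cnru
Anagram = No


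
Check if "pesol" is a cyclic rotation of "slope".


Word: "slope", Candidate: "pesol"
Method: check if candidate is substring of word+word
"slopeslope" contains "pesol"? No
Is rotation = No


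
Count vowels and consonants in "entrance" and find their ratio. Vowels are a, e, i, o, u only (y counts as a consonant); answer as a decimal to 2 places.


Word: "entrance"
Vowels (a,e,i,o,u): 3
Consonants: 5
Ratio = 3/5
= 0.60


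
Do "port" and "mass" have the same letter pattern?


Pattern of "port": [0, 1, 2, 3]
Pattern of "mass": [0, 1, 2, 2]
Patterns do not match
Same pattern = No


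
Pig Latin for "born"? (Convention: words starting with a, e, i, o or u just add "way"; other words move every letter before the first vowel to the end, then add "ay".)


Word: "born"
Starts with consonant(s) → move to end, add 'ay'
Consonant cluster: "b"
Pig Latin = "ornbay"


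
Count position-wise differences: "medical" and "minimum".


Comparing character by character (same length = 7):
  Pos 0: 'm' vs 'm' =
  Pos 1: 'e' vs 'i' !=
  Pos 2: 'd' vs 'n' !=
  Pos 3: 'i' vs 'i' =
  Pos 4: 'c' vs 'm' !=
  Pos 5: 'a' vs 'u' !=
  Pos 6: 'l' vs 'm' !=
Hamming distance = 5


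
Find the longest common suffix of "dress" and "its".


Word 1: "dress"
Word 2: "its"
Comparing from end:
  Pos -1: 's' == 's'
  Pos -2: 's' != 't' (stop)
LCS = "s" (length 1)


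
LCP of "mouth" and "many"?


Word 1: "mouth"
Word 2: "many"
Comparing from start:
  Pos 0: 'm' == 'm'
  Pos 1: 'o' != 'a' (stop)
LCP = "m" (length 1)


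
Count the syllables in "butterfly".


Word: "butterfly"
Syllable breakdown: but · ter · fly
Counting: 3 parts
= 3 syllables


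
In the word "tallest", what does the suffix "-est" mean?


Suffix: -est
Example: tallest (tall + -est)
Meaning = most


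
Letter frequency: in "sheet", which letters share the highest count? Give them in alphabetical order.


Word: "sheet"
Letter counts:
  'e': 2
  'h': 1
  's': 1
  't': 1
Maximum count = 2
Most frequent = 'e' (2 times each)


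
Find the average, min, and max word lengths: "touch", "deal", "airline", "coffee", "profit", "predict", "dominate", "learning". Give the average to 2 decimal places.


Lengths: "touch"=5, "deal"=4, "airline"=7, "coffee"=6, "profit"=6, "predict"=7, "dominate"=8, "learning"=8
Sum = 51, Count = 8
Average = 51/8 = 6.38
= avg=6.38, min=4, max=8


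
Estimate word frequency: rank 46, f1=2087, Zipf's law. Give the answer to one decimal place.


Zipf's law: f(r) = f(1) / r
f(1) = 2087
f(46) = 2087 / 46
= 45.4 occurrences


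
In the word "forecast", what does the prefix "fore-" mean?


Prefix: fore-
As in: forecast -> fore- + cast
Meaning = before


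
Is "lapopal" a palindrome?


Word: "lapopal"
Reversed: "lapopal"
Forward == Backward? lapopal == lapopal
Palindrome = Yes


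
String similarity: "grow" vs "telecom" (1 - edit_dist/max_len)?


Word 1: "grow" (length 4)
Word 2: "telecom" (length 7)
One optimal edit sequence:
  1. insert 't'  (+1)
  2. insert 'e'  (+1)
  3. insert 'l'  (+1)
  4. substitute 'g' -> 'e'  (+1)
  5. substitute 'r' -> 'c'  (+1)
  6. keep 'o'
  7. substitute 'w' -> 'm'  (+1)
Edit distance = 6
Max length = max(4, 7) = 7
Similarity = 1 - 6/7
= 0.1429


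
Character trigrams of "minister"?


Word: "minister" (length 8)
Number of trigrams = 8 - 3 + 1 = 6
  Position 0: "min"
  Position 1: "ini"
  Position 2: "nis"
  Position 3: "ist"
  Position 4: "ste"
  Position 5: "ter"
Trigrams = "min", "ini", "nis", "ist", "ste", "ter"


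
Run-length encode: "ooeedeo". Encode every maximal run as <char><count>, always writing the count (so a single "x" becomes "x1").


String: "ooeedeo"
Scanning for consecutive runs:
  'o' x 2
  'e' x 2
  'd' x 1
  'e' x 1
  'o' x 1
RLE = "o2e2d1e1o1"


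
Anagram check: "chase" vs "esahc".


Word 1: "chase" → sorted: acehs
Word 2: "esahc" → sorted: acehs
Same letters? acehs == acehs
Anagram = Yes


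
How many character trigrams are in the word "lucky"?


Word: "lucky" (length 5)
Number of 3-grams = length - 3 + 1 = 5 - 3 + 1
= 3


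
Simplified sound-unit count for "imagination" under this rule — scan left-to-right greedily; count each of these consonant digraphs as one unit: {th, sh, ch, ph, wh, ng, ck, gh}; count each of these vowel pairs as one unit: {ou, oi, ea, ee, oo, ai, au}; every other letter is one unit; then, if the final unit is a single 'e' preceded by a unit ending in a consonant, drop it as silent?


Word: "imagination" (11 letters)
Left-to-right scan:
  (1) 'i' (letter)
  (2) 'm' (letter)
  (3) 'a' (letter)
  (4) 'g' (letter)
  (5) 'i' (letter)
  (6) 'n' (letter)
  (7) 'a' (letter)
  (8) 't' (letter)
  (9) 'i' (letter)
  (10) 'o' (letter)
  (11) 'n' (letter)
Units from scan: 11
Sound units = 11 units


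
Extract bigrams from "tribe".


Word: "tribe" (length 5)
Number of bigrams = 5 - 2 + 1 = 4
  Position 0: "tr"
  Position 1: "ri"
  Position 2: "ib"
  Position 3: "be"
Bigrams = "tr", "ri", "ib", "be"


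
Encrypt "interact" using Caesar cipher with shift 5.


Word: "interact"
Shift: 5
Each letter → (letter + shift) mod 26:
  'i' (8) + 5 = 13 → 'n'
  'n' (13) + 5 = 18 → 's'
  't' (19) + 5 = 24 → 'y'
  'e' (4) + 5 = 9 → 'j'
  'r' (17) + 5 = 22 → 'w'
  'a' (0) + 5 = 5 → 'f'
  'c' (2) + 5 = 7 → 'h'
  't' (19) + 5 = 24 → 'y'
Result = "nsyjwfhy"


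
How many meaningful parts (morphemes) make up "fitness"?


Word: "fitness"
Morphemes: fit / -ness
Each morpheme carries meaning
= 2 morphemes


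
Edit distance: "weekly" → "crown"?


Word 1: "weekly" (length 6)
Word 2: "crown" (length 5)
One optimal edit sequence (insert/delete/substitute each cost 1):
  1. delete 'w'  (+1)
  2. substitute 'e' -> 'c'  (+1)
  3. substitute 'e' -> 'r'  (+1)
  4. substitute 'k' -> 'o'  (+1)
  5. substitute 'l' -> 'w'  (+1)
  6. substitute 'y' -> 'n'  (+1)
Total edit operations: 6
Edit distance = 6


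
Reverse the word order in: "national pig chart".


Original: "national pig chart"
Words (1..n): national | pig | chart
Reversed (n..1): chart | pig | national
Result = "chart pig national"


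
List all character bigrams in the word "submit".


Word: "submit" (length 6)
Number of bigrams = 6 - 2 + 1 = 5
  Position 0: "su"
  Position 1: "ub"
  Position 2: "bm"
  Position 3: "mi"
  Position 4: "it"
Bigrams = "su", "ub", "bm", "mi", "it"


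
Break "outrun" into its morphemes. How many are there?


Word: "outrun"
Morphemes: out- + run
Each morpheme carries meaning
= 2 morphemes


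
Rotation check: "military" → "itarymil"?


Word: "military", Candidate: "itarymil"
Method: check if candidate is substring of word+word
"militarymilitary" contains "itarymil"? Yes
Is rotation = Yes


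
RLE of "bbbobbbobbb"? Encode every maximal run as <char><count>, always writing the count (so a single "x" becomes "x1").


String: "bbbobbbobbb"
Scanning for consecutive runs:
  'b' x 3
  'o' x 1
  'b' x 3
  'o' x 1
  'b' x 3
RLE = "b3o1b3o1b3"


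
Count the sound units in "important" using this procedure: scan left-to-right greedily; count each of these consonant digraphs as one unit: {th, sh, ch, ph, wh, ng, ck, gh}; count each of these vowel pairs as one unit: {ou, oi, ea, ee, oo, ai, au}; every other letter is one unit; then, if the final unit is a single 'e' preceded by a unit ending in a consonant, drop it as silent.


Word: "important" (9 letters)
Left-to-right scan:
  (1) 'i' (letter)
  (2) 'm' (letter)
  (3) 'p' (letter)
  (4) 'o' (letter)
  (5) 'r' (letter)
  (6) 't' (letter)
  (7) 'a' (letter)
  (8) 'n' (letter)
  (9) 't' (letter)
Units from scan: 9
Sound units = 9 units


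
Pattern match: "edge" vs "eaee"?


Pattern of "edge": [0, 1, 2, 0]
Pattern of "eaee": [0, 1, 0, 0]
Patterns do not match
Same pattern = No


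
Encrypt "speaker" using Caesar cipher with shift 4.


Word: "speaker"
Shift: 4
Each letter → (letter + shift) mod 26:
  's' (18) + 4 = 22 → 'w'
  'p' (15) + 4 = 19 → 't'
  'e' (4) + 4 = 8 → 'i'
  'a' (0) + 4 = 4 → 'e'
  'k' (10) + 4 = 14 → 'o'
  'e' (4) + 4 = 8 → 'i'
  'r' (17) + 4 = 21 → 'v'
Result = "wtieoiv"


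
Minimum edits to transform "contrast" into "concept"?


Word 1: "contrast" (length 8)
Word 2: "concept" (length 7)
One optimal edit sequence (insert/delete/substitute each cost 1):
  1. keep 'c'
  2. keep 'o'
  3. keep 'n'
  4. delete 't'  (+1)
  5. substitute 'r' -> 'c'  (+1)
  6. substitute 'a' -> 'e'  (+1)
  7. substitute 's' -> 'p'  (+1)
  8. keep 't'
Total edit operations: 4
Edit distance = 4


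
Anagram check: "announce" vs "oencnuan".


Word 1: "announce" → sorted: acennnou
Word 2: "oencnuan" → sorted: acennnou
Same letters? acennnou == acennnou
Anagram = Yes


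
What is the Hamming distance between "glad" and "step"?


Comparing character by character (same length = 4):
  Pos 0: 'g' vs 's' !=
  Pos 1: 'l' vs 't' !=
  Pos 2: 'a' vs 'e' !=
  Pos 3: 'd' vs 'p' !=
Hamming distance = 4


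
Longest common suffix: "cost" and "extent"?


Word 1: "cost"
Word 2: "extent"
Comparing from end:
  Pos -1: 't' == 't'
  Pos -2: 's' != 'n' (stop)
LCS = "t" (length 1)


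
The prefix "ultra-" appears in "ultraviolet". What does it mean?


Prefix: ultra-
Example: ultraviolet (ultra- + violet)
Meaning = beyond


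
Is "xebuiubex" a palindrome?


Word: "xebuiubex"
Reversed: "xebuiubex"
Forward == Backward? xebuiubex == xebuiubex
Palindrome = Yes


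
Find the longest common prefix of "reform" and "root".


Word 1: "reform"
Word 2: "root"
Comparing from start:
  Pos 0: 'r' == 'r'
  Pos 1: 'e' != 'o' (stop)
LCP = "r" (length 1)


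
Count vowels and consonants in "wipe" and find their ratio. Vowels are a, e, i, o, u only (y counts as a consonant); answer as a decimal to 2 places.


Word: "wipe"
Vowels (a,e,i,o,u): 2
Consonants: 2
Ratio = 2/2
= 1.00


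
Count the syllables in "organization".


Word: "organization"
Syllable breakdown: or / gan / i / za / tion
Counting: 5 parts
= 5 syllables


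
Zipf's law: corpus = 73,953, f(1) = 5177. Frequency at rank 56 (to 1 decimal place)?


Zipf's law: f(r) = f(1) / r
f(1) = 5177
f(56) = 5177 / 56
= 92.4 occurrences


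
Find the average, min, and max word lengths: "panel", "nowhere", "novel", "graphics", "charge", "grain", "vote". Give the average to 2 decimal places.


Lengths: "panel"=5, "nowhere"=7, "novel"=5, "graphics"=8, "charge"=6, "grain"=5, "vote"=4
Sum = 40, Count = 7
Average = 40/7 = 5.71
= avg=5.71, min=4, max=8


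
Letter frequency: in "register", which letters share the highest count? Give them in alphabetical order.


Word: "register"
Letter counts:
  'e': 2
  'g': 1
  'i': 1
  'r': 2
  's': 1
  't': 1
Maximum count = 2
Most frequent = 'e', 'r' (2 times each)


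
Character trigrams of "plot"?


Word: "plot" (length 4)
Number of trigrams = 4 - 3 + 1 = 2
  Position 0: "plo"
  Position 1: "lot"
Trigrams = "plo", "lot"


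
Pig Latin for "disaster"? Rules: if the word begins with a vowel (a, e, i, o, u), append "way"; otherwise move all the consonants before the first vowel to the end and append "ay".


Word: "disaster"
Starts with consonant(s) → move to end, add 'ay'
Consonant cluster: "d"
Pig Latin = "isasterday"


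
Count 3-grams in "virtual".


Word: "virtual" (length 7)
Number of 3-grams = length - 3 + 1 = 7 - 3 + 1
= 5


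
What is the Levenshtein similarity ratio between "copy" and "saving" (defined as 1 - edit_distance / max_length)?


Word 1: "copy" (length 4)
Word 2: "saving" (length 6)
One optimal edit sequence:
  1. insert 's'  (+1)
  2. insert 'a'  (+1)
  3. substitute 'c' -> 'v'  (+1)
  4. substitute 'o' -> 'i'  (+1)
  5. substitute 'p' -> 'n'  (+1)
  6. substitute 'y' -> 'g'  (+1)
Edit distance = 6
Max length = max(4, 6) = 6
Similarity = 1 - 6/6
= 0.0000


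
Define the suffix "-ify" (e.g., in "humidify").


Suffix: -ify
Example: humidify = humid + -ify
Meaning = to make


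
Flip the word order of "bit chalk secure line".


Original: "bit chalk secure line"
Words (1..n): bit | chalk | secure | line
Reversed (n..1): line | secure | chalk | bit
Result = "line secure chalk bit"


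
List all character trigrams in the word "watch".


Word: "watch" (length 5)
Number of trigrams = 5 - 3 + 1 = 3
  Position 0: "wat"
  Position 1: "atc"
  Position 2: "tch"
Trigrams = "wat", "atc", "tch"


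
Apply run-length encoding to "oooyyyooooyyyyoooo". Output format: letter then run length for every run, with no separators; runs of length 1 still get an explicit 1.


String: "oooyyyooooyyyyoooo"
Scanning for consecutive runs:
  'o' x 3
  'y' x 3
  'o' x 4
  'y' x 4
  'o' x 4
RLE = "o3y3o4y4o4"


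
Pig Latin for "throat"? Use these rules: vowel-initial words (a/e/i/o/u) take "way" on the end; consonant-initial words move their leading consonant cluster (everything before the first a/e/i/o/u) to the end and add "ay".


Word: "throat"
Starts with consonant(s) → move to end, add 'ay'
Consonant cluster: "thr"
Pig Latin = "oatthray"


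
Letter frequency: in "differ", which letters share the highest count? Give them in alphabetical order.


Word: "differ"
Letter counts:
  'd': 1
  'e': 1
  'f': 2
  'i': 1
  'r': 1
Maximum count = 2
Most frequent = 'f' (2 times each)


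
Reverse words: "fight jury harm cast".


Original: "fight jury harm cast"
Words (1..n): fight | jury | harm | cast
Reversed (n..1): cast | harm | jury | fight
Result = "cast harm jury fight"


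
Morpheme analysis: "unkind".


Word: "unkind"
Morphemes: un- | kind
Each morpheme carries meaning
= 2 morphemes


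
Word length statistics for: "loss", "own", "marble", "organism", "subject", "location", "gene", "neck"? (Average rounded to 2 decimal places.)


Lengths: "loss"=4, "own"=3, "marble"=6, "organism"=8, "subject"=7, "location"=8, "gene"=4, "neck"=4
Sum = 44, Count = 8
Average = 44/8 = 5.50
= avg=5.50, min=3, max=8


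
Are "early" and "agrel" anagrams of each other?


Word 1: "early" → sorted: aelry
Word 2: "agrel" → sorted: aeglr
Same letters? aelry != aeglr
Anagram = No


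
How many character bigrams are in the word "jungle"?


Word: "jungle" (length 6)
Number of 2-grams = length - 2 + 1 = 6 - 2 + 1
= 5


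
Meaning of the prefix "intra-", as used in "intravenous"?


Prefix: intra-
Example: intravenous (intra- + venous)
Meaning = within


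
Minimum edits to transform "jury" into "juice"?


Word 1: "jury" (length 4)
Word 2: "juice" (length 5)
One optimal edit sequence (insert/delete/substitute each cost 1):
  1. keep 'j'
  2. keep 'u'
  3. insert 'i'  (+1)
  4. substitute 'r' -> 'c'  (+1)
  5. substitute 'y' -> 'e'  (+1)
Total edit operations: 3
Edit distance = 3


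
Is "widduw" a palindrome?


Word: "widduw"
Reversed: "wuddiw"
Forward == Backward? widduw != wuddiw
Palindrome = No


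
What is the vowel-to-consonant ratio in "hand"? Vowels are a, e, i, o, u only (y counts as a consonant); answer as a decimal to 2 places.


Word: "hand"
Vowels (a,e,i,o,u): 1
Consonants: 3
Ratio = 1/3
= 0.33


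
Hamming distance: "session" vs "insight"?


Comparing character by character (same length = 7):
  Pos 0: 's' vs 'i' !=
  Pos 1: 'e' vs 'n' !=
  Pos 2: 's' vs 's' =
  Pos 3: 's' vs 'i' !=
  Pos 4: 'i' vs 'g' !=
  Pos 5: 'o' vs 'h' !=
  Pos 6: 'n' vs 't' !=
Hamming distance = 6


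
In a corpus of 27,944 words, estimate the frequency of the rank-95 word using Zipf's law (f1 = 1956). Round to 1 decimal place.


Zipf's law: f(r) = f(1) / r
f(1) = 1956
f(95) = 1956 / 95
= 20.6 occurrences


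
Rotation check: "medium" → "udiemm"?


Word: "medium", Candidate: "udiemm"
Method: check if candidate is substring of word+word
"mediummedium" contains "udiemm"? No
Is rotation = No


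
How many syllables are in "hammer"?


Word: "hammer"
Syllable breakdown: ham-mer
Counting: 2 parts
= 2 syllables


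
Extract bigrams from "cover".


Word: "cover" (length 5)
Number of bigrams = 5 - 2 + 1 = 4
  Position 0: "co"
  Position 1: "ov"
  Position 2: "ve"
  Position 3: "er"
Bigrams = "co", "ov", "ve", "er"


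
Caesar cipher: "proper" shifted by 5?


Word: "proper"
Shift: 5
Each letter → (letter + shift) mod 26:
  'p' (15) + 5 = 20 → 'u'
  'r' (17) + 5 = 22 → 'w'
  'o' (14) + 5 = 19 → 't'
  'p' (15) + 5 = 20 → 'u'
  'e' (4) + 5 = 9 → 'j'
  'r' (17) + 5 = 22 → 'w'
Result = "uwtujw"


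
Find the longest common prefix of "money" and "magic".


Word 1: "money"
Word 2: "magic"
Comparing from start:
  Pos 0: 'm' == 'm'
  Pos 1: 'o' != 'a' (stop)
LCP = "m" (length 1)


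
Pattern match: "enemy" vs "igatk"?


Pattern of "enemy": [0, 1, 0, 2, 3]
Pattern of "igatk": [0, 1, 2, 3, 4]
Patterns do not match
Same pattern = No


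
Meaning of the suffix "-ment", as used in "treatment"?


Suffix: -ment
Example: treatment (treat + -ment)
Meaning = result of action


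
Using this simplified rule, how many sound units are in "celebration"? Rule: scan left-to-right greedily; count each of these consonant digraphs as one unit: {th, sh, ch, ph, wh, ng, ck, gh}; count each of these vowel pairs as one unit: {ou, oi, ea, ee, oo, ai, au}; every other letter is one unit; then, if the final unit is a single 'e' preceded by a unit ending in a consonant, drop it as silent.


Word: "celebration" (11 letters)
Left-to-right scan:
  [1] 'c' (letter)
  [2] 'e' (letter)
  [3] 'l' (letter)
  [4] 'e' (letter)
  [5] 'b' (letter)
  [6] 'r' (letter)
  [7] 'a' (letter)
  [8] 't' (letter)
  [9] 'i' (letter)
  [10] 'o' (letter)
  [11] 'n' (letter)
Units from scan: 11
Sound units = 11 units


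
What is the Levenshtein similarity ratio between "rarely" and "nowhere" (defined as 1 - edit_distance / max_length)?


Word 1: "rarely" (length 6)
Word 2: "nowhere" (length 7)
One optimal edit sequence:
  1. insert 'n'  (+1)
  2. substitute 'r' -> 'o'  (+1)
  3. substitute 'a' -> 'w'  (+1)
  4. substitute 'r' -> 'h'  (+1)
  5. keep 'e'
  6. substitute 'l' -> 'r'  (+1)
  7. substitute 'y' -> 'e'  (+1)
Edit distance = 6
Max length = max(6, 7) = 7
Similarity = 1 - 6/7
= 0.1429


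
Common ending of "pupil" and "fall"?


Word 1: "pupil"
Word 2: "fall"
Comparing from end:
  Pos -1: 'l' == 'l'
  Pos -2: 'i' != 'l' (stop)
LCS = "l" (length 1)


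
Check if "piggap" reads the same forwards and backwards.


Word: "piggap"
Reversed: "paggip"
Forward == Backward? piggap != paggip
Palindrome = No


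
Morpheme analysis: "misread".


Word: "misread"
Morphemes: mis- | read
Each morpheme carries meaning
= 2 morphemes


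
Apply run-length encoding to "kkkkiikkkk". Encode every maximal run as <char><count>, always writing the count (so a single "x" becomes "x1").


String: "kkkkiikkkk"
Scanning for consecutive runs:
  'k' x 4
  'i' x 2
  'k' x 4
RLE = "k4i2k4"


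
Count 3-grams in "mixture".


Word: "mixture" (length 7)
Number of 3-grams = length - 3 + 1 = 7 - 3 + 1
= 5


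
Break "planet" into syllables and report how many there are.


Word: "planet"
Syllable breakdown: plan | et
Counting: 2 parts
= 2 syllables


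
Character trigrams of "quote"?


Word: "quote" (length 5)
Number of trigrams = 5 - 3 + 1 = 3
  Position 0: "quo"
  Position 1: "uot"
  Position 2: "ote"
Trigrams = "quo", "uot", "ote"


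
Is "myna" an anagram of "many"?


Word 1: "many" → sorted: amny
Word 2: "myna" → sorted: amny
Same letters? amny == amny
Anagram = Yes


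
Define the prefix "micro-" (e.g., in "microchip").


Prefix: micro-
As in: microchip -> micro- + chip
Meaning = small


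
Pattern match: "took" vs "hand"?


Pattern of "took": [0, 1, 1, 2]
Pattern of "hand": [0, 1, 2, 3]
Patterns do not match
Same pattern = No


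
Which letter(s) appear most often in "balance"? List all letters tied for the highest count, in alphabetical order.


Word: "balance"
Letter counts:
  'a': 2
  'b': 1
  'c': 1
  'e': 1
  'l': 1
  'n': 1
Maximum count = 2
Most frequent = 'a' (2 times each)


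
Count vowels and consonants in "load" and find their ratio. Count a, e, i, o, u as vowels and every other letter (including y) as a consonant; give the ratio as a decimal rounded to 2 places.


Word: "load"
Vowels (a,e,i,o,u): 2
Consonants: 2
Ratio = 2/2
= 1.00


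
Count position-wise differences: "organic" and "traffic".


Comparing character by character (same length = 7):
  Pos 0: 'o' vs 't' !=
  Pos 1: 'r' vs 'r' =
  Pos 2: 'g' vs 'a' !=
  Pos 3: 'a' vs 'f' !=
  Pos 4: 'n' vs 'f' !=
  Pos 5: 'i' vs 'i' =
  Pos 6: 'c' vs 'c' =
Hamming distance = 4


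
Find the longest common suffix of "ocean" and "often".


Word 1: "ocean"
Word 2: "often"
Comparing from end:
  Pos -1: 'n' == 'n'
  Pos -2: 'a' != 'e' (stop)
LCS = "n" (length 1)


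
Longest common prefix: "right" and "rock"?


Word 1: "right"
Word 2: "rock"
Comparing from start:
  Pos 0: 'r' == 'r'
  Pos 1: 'i' != 'o' (stop)
LCP = "r" (length 1)


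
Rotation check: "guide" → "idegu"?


Word: "guide", Candidate: "idegu"
Method: check if candidate is substring of word+word
"guideguide" contains "idegu"? Yes
Is rotation = Yes


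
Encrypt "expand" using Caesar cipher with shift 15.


Word: "expand"
Shift: 15
Each letter → (letter + shift) mod 26:
  'e' (4) + 15 = 19 → 't'
  'x' (23) + 15 = 12 → 'm'
  'p' (15) + 15 = 4 → 'e'
  'a' (0) + 15 = 15 → 'p'
  'n' (13) + 15 = 2 → 'c'
  'd' (3) + 15 = 18 → 's'
Result = "tmepcs"


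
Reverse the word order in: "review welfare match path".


Original: "review welfare match path"
Words (1..n): review | welfare | match | path
Reversed (n..1): path | match | welfare | review
Result = "path match welfare review"


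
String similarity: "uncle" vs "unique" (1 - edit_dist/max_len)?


Word 1: "uncle" (length 5)
Word 2: "unique" (length 6)
One optimal edit sequence:
  1. keep 'u'
  2. keep 'n'
  3. insert 'i'  (+1)
  4. substitute 'c' -> 'q'  (+1)
  5. substitute 'l' -> 'u'  (+1)
  6. keep 'e'
Edit distance = 3
Max length = max(5, 6) = 6
Similarity = 1 - 3/6
= 0.5000


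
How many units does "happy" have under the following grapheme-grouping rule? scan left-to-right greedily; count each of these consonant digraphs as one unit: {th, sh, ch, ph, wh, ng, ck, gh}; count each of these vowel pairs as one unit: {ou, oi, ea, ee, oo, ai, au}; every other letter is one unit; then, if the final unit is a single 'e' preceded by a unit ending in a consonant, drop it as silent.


Word: "happy" (5 letters)
Left-to-right scan:
  (1) 'h' (letter)
  (2) 'a' (letter)
  (3) 'p' (letter)
  (4) 'p' (letter)
  (5) 'y' (letter)
Units from scan: 5
Sound units = 5 units


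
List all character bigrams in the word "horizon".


Word: "horizon" (length 7)
Number of bigrams = 7 - 2 + 1 = 6
  Position 0: "ho"
  Position 1: "or"
  Position 2: "ri"
  Position 3: "iz"
  Position 4: "zo"
  Position 5: "on"
Bigrams = "ho", "or", "ri", "iz", "zo", "on"


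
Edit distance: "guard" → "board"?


Word 1: "guard" (length 5)
Word 2: "board" (length 5)
One optimal edit sequence (insert/delete/substitute each cost 1):
  1. substitute 'g' -> 'b'  (+1)
  2. substitute 'u' -> 'o'  (+1)
  3. keep 'a'
  4. keep 'r'
  5. keep 'd'
Total edit operations: 2
Edit distance = 2


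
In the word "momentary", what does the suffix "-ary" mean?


Suffix: -ary
Example: momentary = moment + -ary
Meaning = relating to


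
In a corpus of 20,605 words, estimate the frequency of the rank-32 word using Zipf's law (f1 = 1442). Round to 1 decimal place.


Zipf's law: f(r) = f(1) / r
f(1) = 1442
f(32) = 1442 / 32
= 45.1 occurrences


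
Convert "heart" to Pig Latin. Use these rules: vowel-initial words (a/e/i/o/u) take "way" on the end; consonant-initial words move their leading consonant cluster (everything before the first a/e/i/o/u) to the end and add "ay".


Word: "heart"
Starts with consonant(s) → move to end, add 'ay'
Consonant cluster: "h"
Pig Latin = "earthay"


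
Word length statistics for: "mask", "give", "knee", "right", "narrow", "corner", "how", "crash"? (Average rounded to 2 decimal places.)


Lengths: "mask"=4, "give"=4, "knee"=4, "right"=5, "narrow"=6, "corner"=6, "how"=3, "crash"=5
Sum = 37, Count = 8
Average = 37/8 = 4.63
= avg=4.63, min=3, max=6


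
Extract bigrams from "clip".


Word: "clip" (length 4)
Number of bigrams = 4 - 2 + 1 = 3
  Position 0: "cl"
  Position 1: "li"
  Position 2: "ip"
Bigrams = "cl", "li", "ip"


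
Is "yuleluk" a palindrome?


Word: "yuleluk"
Reversed: "kuleluy"
Forward == Backward? yuleluk != kuleluy
Palindrome = No


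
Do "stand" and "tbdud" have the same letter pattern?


Pattern of "stand": [0, 1, 2, 3, 4]
Pattern of "tbdud": [0, 1, 2, 3, 2]
Patterns do not match
Same pattern = No


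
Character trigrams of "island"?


Word: "island" (length 6)
Number of trigrams = 6 - 3 + 1 = 4
  Position 0: "isl"
  Position 1: "sla"
  Position 2: "lan"
  Position 3: "and"
Trigrams = "isl", "sla", "lan", "and"


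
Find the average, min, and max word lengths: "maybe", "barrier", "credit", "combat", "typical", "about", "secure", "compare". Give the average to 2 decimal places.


Lengths: "maybe"=5, "barrier"=7, "credit"=6, "combat"=6, "typical"=7, "about"=5, "secure"=6, "compare"=7
Sum = 49, Count = 8
Average = 49/8 = 6.13
= avg=6.13, min=5, max=7


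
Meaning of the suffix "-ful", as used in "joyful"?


Suffix: -ful
Example: joyful (joy + -ful)
Meaning = full of


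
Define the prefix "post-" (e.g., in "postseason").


Prefix: post-
Example: postseason = post- + season
Meaning = after


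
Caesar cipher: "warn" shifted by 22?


Word: "warn"
Shift: 22
Each letter → (letter + shift) mod 26:
  'w' (22) + 22 = 18 → 's'
  'a' (0) + 22 = 22 → 'w'
  'r' (17) + 22 = 13 → 'n'
  'n' (13) + 22 = 9 → 'j'
Result = "swnj"


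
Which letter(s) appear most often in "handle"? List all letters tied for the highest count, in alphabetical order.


Word: "handle"
Letter counts:
  'a': 1
  'd': 1
  'e': 1
  'h': 1
  'l': 1
  'n': 1
Maximum count = 1
Most frequent = 'a', 'd', 'e', 'h', 'l', 'n' (1 time each)


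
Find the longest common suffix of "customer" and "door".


Word 1: "customer"
Word 2: "door"
Comparing from end:
  Pos -1: 'r' == 'r'
  Pos -2: 'e' != 'o' (stop)
LCS = "r" (length 1)


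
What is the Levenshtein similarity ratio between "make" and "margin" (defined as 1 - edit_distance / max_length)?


Word 1: "make" (length 4)
Word 2: "margin" (length 6)
One optimal edit sequence:
  1. keep 'm'
  2. keep 'a'
  3. insert 'r'  (+1)
  4. insert 'g'  (+1)
  5. substitute 'k' -> 'i'  (+1)
  6. substitute 'e' -> 'n'  (+1)
Edit distance = 4
Max length = max(4, 6) = 6
Similarity = 1 - 4/6
= 0.3333


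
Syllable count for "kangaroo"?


Word: "kangaroo"
Syllable breakdown: kan · ga · roo
Counting: 3 parts
= 3 syllables


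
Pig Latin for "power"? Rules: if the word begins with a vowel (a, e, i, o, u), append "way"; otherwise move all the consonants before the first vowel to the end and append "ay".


Word: "power"
Starts with consonant(s) → move to end, add 'ay'
Consonant cluster: "p"
Pig Latin = "owerpay"


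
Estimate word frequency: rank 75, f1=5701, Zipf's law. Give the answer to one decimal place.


Zipf's law: f(r) = f(1) / r
f(1) = 5701
f(75) = 5701 / 75
= 76.0 occurrences


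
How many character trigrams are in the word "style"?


Word: "style" (length 5)
Number of 3-grams = length - 3 + 1 = 5 - 3 + 1
= 3


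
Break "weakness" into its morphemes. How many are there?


Word: "weakness"
Morphemes: weak | -ness
Each morpheme carries meaning
= 2 morphemes


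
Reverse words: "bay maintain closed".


Original: "bay maintain closed"
Words (1..n): bay | maintain | closed
Reversed (n..1): closed | maintain | bay
Result = "closed maintain bay"


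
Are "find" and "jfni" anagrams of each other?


Word 1: "find" → sorted: dfin
Word 2: "jfni" → sorted: fijn
Same letters? dfin != fijn
Anagram = No


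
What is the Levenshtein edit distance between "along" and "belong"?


Word 1: "along" (length 5)
Word 2: "belong" (length 6)
One optimal edit sequence (insert/delete/substitute each cost 1):
  1. insert 'b'  (+1)
  2. substitute 'a' -> 'e'  (+1)
  3. keep 'l'
  4. keep 'o'
  5. keep 'n'
  6. keep 'g'
Total edit operations: 2
Edit distance = 2


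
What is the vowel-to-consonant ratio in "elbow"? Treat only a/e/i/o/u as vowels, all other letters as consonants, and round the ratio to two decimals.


Word: "elbow"
Vowels (a,e,i,o,u): 2
Consonants: 3
Ratio = 2/3
= 0.67


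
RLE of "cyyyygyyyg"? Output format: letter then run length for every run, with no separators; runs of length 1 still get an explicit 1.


String: "cyyyygyyyg"
Scanning for consecutive runs:
  'c' x 1
  'y' x 4
  'g' x 1
  'y' x 3
  'g' x 1
RLE = "c1y4g1y3g1"


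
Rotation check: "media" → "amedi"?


Word: "media", Candidate: "amedi"
Method: check if candidate is substring of word+word
"mediamedia" contains "amedi"? Yes
Is rotation = Yes


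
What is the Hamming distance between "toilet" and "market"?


Comparing character by character (same length = 6):
  Pos 0: 't' vs 'm' !=
  Pos 1: 'o' vs 'a' !=
  Pos 2: 'i' vs 'r' !=
  Pos 3: 'l' vs 'k' !=
  Pos 4: 'e' vs 'e' =
  Pos 5: 't' vs 't' =
Hamming distance = 4


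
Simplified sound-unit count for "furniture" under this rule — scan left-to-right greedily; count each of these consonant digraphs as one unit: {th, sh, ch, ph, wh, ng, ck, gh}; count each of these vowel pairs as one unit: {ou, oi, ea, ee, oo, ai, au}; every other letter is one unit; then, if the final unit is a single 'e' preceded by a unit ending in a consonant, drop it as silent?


Word: "furniture" (9 letters)
Left-to-right scan:
  1. 'f' (letter)
  2. 'u' (letter)
  3. 'r' (letter)
  4. 'n' (letter)
  5. 'i' (letter)
  6. 't' (letter)
  7. 'u' (letter)
  8. 'r' (letter)
  9. 'e' (letter)
Units from scan: 9
Final unit is 'e' after a consonant -> drop as silent (-1)
Sound units = 8 units


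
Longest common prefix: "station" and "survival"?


Word 1: "station"
Word 2: "survival"
Comparing from start:
  Pos 0: 's' == 's'
  Pos 1: 't' != 'u' (stop)
LCP = "s" (length 1)


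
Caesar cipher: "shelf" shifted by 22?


Word: "shelf"
Shift: 22
Each letter → (letter + shift) mod 26:
  's' (18) + 22 = 14 → 'o'
  'h' (7) + 22 = 3 → 'd'
  'e' (4) + 22 = 0 → 'a'
  'l' (11) + 22 = 7 → 'h'
  'f' (5) + 22 = 1 → 'b'
Result = "odahb"


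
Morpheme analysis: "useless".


Word: "useless"
Morphemes: use + -less
Each morpheme carries meaning
= 2 morphemes


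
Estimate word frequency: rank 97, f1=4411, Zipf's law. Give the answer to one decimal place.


Zipf's law: f(r) = f(1) / r
f(1) = 4411
f(97) = 4411 / 97
= 45.5 occurrences


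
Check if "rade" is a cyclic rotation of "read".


Word: "read", Candidate: "rade"
Method: check if candidate is substring of word+word
"readread" contains "rade"? No
Is rotation = No


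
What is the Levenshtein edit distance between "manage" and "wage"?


Word 1: "manage" (length 6)
Word 2: "wage" (length 4)
One optimal edit sequence (insert/delete/substitute each cost 1):
  1. delete 'm'  (+1)
  2. delete 'a'  (+1)
  3. substitute 'n' -> 'w'  (+1)
  4. keep 'a'
  5. keep 'g'
  6. keep 'e'
Total edit operations: 3
Edit distance = 3


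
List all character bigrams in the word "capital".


Word: "capital" (length 7)
Number of bigrams = 7 - 2 + 1 = 6
  Position 0: "ca"
  Position 1: "ap"
  Position 2: "pi"
  Position 3: "it"
  Position 4: "ta"
  Position 5: "al"
Bigrams = "ca", "ap", "pi", "it", "ta", "al"


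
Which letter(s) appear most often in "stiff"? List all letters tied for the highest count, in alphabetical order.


Word: "stiff"
Letter counts:
  'f': 2
  'i': 1
  's': 1
  't': 1
Maximum count = 2
Most frequent = 'f' (2 times each)


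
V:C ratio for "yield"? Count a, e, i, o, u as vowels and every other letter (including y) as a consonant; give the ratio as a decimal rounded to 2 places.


Word: "yield"
Vowels (a,e,i,o,u): 2
Consonants: 3
Ratio = 2/3
= 0.67


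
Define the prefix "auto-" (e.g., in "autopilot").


Prefix: auto-
Example: autopilot (auto- + pilot)
Meaning = self


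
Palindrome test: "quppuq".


Word: "quppuq"
Reversed: "quppuq"
Forward == Backward? quppuq == quppuq
Palindrome = Yes


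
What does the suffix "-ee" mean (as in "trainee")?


Suffix: -ee
Example: trainee = train + -ee
Meaning = one who receives


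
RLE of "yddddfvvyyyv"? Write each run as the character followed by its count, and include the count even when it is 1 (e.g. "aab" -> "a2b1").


String: "yddddfvvyyyv"
Scanning for consecutive runs:
  'y' x 1
  'd' x 4
  'f' x 1
  'v' x 2
  'y' x 3
  'v' x 1
RLE = "y1d4f1v2y3v1"


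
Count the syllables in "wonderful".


Word: "wonderful"
Syllable breakdown: won | der | ful
Counting: 3 parts
= 3 syllables
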